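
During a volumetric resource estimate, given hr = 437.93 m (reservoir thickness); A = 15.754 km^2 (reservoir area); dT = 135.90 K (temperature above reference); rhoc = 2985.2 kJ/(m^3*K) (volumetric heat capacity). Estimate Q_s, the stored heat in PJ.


Step 1: Vr = A*1e6*hr = 15.754*1e6*437.93 = 6.899149e+09 m^3
Step 2: Q_s = Vr*rhoc*dT/1e12 = 6.899149e+09*2985.2*135.9/1e12 = 2798.9 PJ
Q_s = 2798.9 PJ


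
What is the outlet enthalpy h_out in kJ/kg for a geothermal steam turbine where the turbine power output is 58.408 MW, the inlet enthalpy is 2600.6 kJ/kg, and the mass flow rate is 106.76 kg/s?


h_out = h_in - P * 1000 / mdot
h_out = 2600.6 - 58.408 * 1000 / 106.76
h_out = 2053.5 kJ/kg


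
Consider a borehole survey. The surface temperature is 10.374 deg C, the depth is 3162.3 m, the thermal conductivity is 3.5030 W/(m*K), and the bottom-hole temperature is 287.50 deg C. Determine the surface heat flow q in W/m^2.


Step 1: grad = (T_d - T_surf)/d * 1000 = (287.5 - 10.374)/3162.3 * 1000 = 87.63432 deg C/km
Step 2: q = k * grad / 1000 = 3.503 * 87.63432 / 1000 = 0.30698 W/m^2
q = 0.30698 W/m^2


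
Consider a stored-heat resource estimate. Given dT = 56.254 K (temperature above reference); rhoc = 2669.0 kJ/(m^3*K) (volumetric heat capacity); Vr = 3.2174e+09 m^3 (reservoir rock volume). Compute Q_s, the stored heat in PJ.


Q_s = Vr * rhoc * dT / 1e12
Q_s = 3.2174e+09 * 2669.0 * 56.254 / 1e12
Q_s = 483.07 PJ


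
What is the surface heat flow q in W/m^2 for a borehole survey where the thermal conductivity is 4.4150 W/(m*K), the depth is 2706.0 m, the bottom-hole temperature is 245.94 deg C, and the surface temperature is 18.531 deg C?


Step 1: grad = (T_d - T_surf)/d * 1000 = (245.94 - 18.531)/2706.0 * 1000 = 84.03880 deg C/km
Step 2: q = k * grad / 1000 = 4.415 * 84.03880 / 1000 = 0.37103 W/m^2
q = 0.37103 W/m^2


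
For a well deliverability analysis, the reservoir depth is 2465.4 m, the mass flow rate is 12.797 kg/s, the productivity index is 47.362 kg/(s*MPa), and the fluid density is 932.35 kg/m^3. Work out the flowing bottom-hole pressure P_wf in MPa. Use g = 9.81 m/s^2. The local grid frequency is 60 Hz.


Step 1: P_i = rho*g*h/1e6 = 932.35*9.81*2465.4/1e6 = 22.54942 MPa
Step 2: P_wf = P_i - mdot/PI = 22.54942 - 12.797/47.362 = 22.279 MPa
P_wf = 22.279 MPa


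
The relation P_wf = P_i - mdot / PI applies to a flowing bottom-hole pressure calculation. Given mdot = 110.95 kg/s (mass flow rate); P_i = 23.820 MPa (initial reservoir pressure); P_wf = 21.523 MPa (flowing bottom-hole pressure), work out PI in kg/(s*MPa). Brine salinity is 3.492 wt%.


PI = mdot / (P_i - P_wf)
PI = 110.95 / (23.820 - 21.523)
PI = 48.302 kg/(s*MPa)


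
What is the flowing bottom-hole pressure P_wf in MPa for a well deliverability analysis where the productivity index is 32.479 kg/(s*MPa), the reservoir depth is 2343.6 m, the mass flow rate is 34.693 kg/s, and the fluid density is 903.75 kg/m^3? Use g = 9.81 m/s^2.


Step 1: P_i = rho*g*h/1e6 = 903.75*9.81*2343.6/1e6 = 20.77786 MPa
Step 2: P_wf = P_i - mdot/PI = 20.77786 - 34.693/32.479 = 19.710 MPa
P_wf = 19.710 MPa


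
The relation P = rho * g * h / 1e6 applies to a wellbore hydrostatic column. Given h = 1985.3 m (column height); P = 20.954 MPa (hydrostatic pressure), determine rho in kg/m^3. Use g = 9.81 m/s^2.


rho = P * 1e6 / (g * h)
rho = 20.954 * 1e6 / (9.81 * 1985.3)
rho = 1075.9 kg/m^3


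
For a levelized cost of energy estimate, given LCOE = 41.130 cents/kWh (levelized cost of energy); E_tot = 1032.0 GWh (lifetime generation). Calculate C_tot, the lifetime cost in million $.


C_tot = LCOE / 100 * E_tot
C_tot = 41.130 / 100 * 1032.0
C_tot = 424.46 million $


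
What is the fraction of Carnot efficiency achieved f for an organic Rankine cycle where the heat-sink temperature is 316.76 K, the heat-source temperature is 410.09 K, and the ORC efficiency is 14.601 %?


f = (eta_orc/100) / (1 - Tc/Th)
f = (14.601/100) / (1 - 316.76/410.09)
f = 0.64156


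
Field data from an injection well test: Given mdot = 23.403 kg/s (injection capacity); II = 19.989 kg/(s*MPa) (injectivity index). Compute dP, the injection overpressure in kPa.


dP = mdot * 1000 / II
dP = 23.403 * 1000 / 19.989
dP = 1170.8 kPa


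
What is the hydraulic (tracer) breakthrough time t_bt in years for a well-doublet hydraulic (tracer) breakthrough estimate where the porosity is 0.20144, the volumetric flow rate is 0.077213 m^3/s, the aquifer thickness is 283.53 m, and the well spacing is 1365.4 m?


t_bt = pi * hr * phi * L^2 / (3 * Qv) / (365.25*86400)
t_bt = pi * 283.53 * 0.20144 * 1365.4^2 / (3 * 0.077213) / (365.25*86400)
t_bt = 45.761 years


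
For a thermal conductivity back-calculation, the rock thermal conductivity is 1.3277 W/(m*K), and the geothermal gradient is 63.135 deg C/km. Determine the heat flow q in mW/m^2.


q = k * grad / 1000
q = 1.3277 * 63.135 / 1000
q = 0.08382434 W/m^2
Convert: 0.08382434 W/m^2 * 1000.0 = 83.824 mW/m^2
q = 83.824 mW/m^2


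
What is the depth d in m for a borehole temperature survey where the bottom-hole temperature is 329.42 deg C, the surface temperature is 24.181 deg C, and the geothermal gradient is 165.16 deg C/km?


d = (T_d - T_surf) / grad * 1000
d = (329.42 - 24.181) / 165.16 * 1000
d = 1848.1 m


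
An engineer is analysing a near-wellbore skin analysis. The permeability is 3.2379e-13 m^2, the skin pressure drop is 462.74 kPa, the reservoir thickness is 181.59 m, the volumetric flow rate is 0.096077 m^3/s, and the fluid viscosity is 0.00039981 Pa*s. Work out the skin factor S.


S = dP_s * 1000 * 2*pi*k*hr / (q*mu)
S = 462.74 * 1000 * 2*pi*3.2379e-13*181.59 / (0.096077*0.00039981)
S = 4.4504


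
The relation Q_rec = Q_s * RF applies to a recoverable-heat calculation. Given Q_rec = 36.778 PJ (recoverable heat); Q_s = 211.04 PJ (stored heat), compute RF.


RF = Q_rec / Q_s
RF = 36.778 / 211.04
RF = 0.17427


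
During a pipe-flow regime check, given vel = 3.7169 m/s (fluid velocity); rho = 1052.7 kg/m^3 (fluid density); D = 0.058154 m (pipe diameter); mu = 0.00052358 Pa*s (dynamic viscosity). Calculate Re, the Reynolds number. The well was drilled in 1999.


Re = rho * vel * D / mu
Re = 1052.7 * 3.7169 * 0.058154 / 0.00052358
Re = 4.3459e+05


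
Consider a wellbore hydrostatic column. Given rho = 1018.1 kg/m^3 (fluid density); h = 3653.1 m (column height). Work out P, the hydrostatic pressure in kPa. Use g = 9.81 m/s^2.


P = rho * g * h / 1e6
P = 1018.1 * 9.81 * 3653.1 / 1e6
P = 36.48556 MPa
Convert: 36.48556 MPa * 1000.0 = 36486 kPa
P = 36486 kPa


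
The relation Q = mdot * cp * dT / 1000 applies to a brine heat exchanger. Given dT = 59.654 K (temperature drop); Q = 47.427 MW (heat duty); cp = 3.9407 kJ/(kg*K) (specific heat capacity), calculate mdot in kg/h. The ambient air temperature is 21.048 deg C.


mdot = Q * 1000 / (cp * dT)
mdot = 47.427 * 1000 / (3.9407 * 59.654)
mdot = 201.7496 kg/s
Convert: 201.7496 kg/s * 3600.0 = 7.2630e+05 kg/h
mdot = 7.2630e+05 kg/h


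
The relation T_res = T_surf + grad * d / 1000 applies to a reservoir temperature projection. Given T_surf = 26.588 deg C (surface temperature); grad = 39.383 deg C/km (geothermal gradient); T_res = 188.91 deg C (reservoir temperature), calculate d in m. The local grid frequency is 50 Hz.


d = (T_res - T_surf) / grad * 1000
d = (188.91 - 26.588) / 39.383 * 1000
d = 4121.6 m


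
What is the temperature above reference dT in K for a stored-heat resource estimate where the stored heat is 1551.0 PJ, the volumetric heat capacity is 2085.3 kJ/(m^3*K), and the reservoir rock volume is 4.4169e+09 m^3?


dT = Q_s * 1e12 / (Vr * rhoc)
dT = 1551.0 * 1e12 / (4.4169e+09 * 2085.3)
dT = 168.39 K


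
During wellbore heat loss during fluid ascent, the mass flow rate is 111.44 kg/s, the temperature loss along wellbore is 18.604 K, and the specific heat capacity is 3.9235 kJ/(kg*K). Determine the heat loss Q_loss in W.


Q_loss = mdot * cp * dT
Q_loss = 111.44 * 3.9235 * 18.604
Q_loss = 8134.317 kW
Convert: 8134.317 kW * 1000.0 = 8.1343e+06 W
Q_loss = 8.1343e+06 W


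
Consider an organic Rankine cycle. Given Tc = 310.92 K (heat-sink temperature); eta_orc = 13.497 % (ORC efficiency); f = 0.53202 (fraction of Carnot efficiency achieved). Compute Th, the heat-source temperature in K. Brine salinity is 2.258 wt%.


Th = Tc / (1 - (eta_orc/100)/f)
Th = 310.92 / (1 - (13.497/100)/0.53202)
Th = 416.61 K


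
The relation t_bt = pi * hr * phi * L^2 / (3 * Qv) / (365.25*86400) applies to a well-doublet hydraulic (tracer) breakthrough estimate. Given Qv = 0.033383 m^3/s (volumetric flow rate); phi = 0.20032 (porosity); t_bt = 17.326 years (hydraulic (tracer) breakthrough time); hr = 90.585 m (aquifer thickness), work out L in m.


L = sqrt(t_bt*365.25*86400*3*Qv / (pi*hr*phi))
L = sqrt(17.326*365.25*86400*3*0.033383 / (pi*90.585*0.20032))
L = 980.07 m


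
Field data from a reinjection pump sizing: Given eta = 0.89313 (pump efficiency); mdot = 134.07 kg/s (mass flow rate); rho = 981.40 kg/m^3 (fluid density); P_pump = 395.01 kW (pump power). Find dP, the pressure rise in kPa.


dP = P_pump * rho * eta / mdot
dP = 395.01 * 981.40 * 0.89313 / 134.07
dP = 2582.5 kPa


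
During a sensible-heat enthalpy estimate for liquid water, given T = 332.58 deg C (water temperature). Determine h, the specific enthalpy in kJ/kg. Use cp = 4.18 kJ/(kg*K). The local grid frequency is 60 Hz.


h = cp * T
h = 4.18 * 332.58
h = 1390.2 kJ/kg


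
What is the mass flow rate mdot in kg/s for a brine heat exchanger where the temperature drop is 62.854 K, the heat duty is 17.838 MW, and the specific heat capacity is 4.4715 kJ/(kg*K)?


mdot = Q * 1000 / (cp * dT)
mdot = 17.838 * 1000 / (4.4715 * 62.854)
mdot = 63.469 kg/s


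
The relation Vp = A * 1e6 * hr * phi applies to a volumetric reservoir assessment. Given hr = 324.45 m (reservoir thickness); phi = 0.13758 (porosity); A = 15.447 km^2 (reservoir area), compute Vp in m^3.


Vp = A * 1e6 * hr * phi
Vp = 15.447 * 1e6 * 324.45 * 0.13758
Vp = 6.8952e+08 m^3


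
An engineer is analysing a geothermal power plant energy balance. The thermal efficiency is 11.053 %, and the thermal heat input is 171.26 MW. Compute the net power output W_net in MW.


W_net = eta / 100 * Q_in
W_net = 11.053 / 100 * 171.26
W_net = 18.929 MW


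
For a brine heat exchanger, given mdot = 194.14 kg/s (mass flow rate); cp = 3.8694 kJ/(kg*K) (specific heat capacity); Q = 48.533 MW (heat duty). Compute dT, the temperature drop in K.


dT = Q * 1000 / (mdot * cp)
dT = 48.533 * 1000 / (194.14 * 3.8694)
dT = 64.607 K


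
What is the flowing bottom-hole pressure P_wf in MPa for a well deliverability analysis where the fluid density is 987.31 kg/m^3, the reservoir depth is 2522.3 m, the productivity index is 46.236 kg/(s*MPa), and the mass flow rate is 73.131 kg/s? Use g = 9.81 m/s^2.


Step 1: P_i = rho*g*h/1e6 = 987.31*9.81*2522.3/1e6 = 24.42976 MPa
Step 2: P_wf = P_i - mdot/PI = 24.42976 - 73.131/46.236 = 22.848 MPa
P_wf = 22.848 MPa


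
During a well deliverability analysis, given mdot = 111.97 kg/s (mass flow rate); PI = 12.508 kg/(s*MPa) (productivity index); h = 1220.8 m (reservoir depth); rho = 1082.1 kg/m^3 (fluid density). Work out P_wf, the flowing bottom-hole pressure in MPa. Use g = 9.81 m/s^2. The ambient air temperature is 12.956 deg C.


Step 1: P_i = rho*g*h/1e6 = 1082.1*9.81*1220.8/1e6 = 12.95928 MPa
Step 2: P_wf = P_i - mdot/PI = 12.95928 - 111.97/12.508 = 4.0074 MPa
P_wf = 4.0074 MPa


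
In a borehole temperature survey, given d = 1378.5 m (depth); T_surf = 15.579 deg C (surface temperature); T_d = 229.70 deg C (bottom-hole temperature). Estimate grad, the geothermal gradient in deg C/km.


grad = (T_d - T_surf) / d * 1000
grad = (229.70 - 15.579) / 1378.5 * 1000
grad = 155.33 deg C/km


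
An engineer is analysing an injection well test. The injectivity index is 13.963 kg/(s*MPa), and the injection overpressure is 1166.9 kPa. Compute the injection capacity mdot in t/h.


mdot = II * dP / 1000
mdot = 13.963 * 1166.9 / 1000
mdot = 16.29342 kg/s
Convert: 16.29342 kg/s * 3.6 = 58.656 t/h
mdot = 58.656 t/h


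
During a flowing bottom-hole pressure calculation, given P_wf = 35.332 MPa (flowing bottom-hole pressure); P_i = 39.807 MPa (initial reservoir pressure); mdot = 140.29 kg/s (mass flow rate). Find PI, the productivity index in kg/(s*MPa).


PI = mdot / (P_i - P_wf)
PI = 140.29 / (39.807 - 35.332)
PI = 31.350 kg/(s*MPa)


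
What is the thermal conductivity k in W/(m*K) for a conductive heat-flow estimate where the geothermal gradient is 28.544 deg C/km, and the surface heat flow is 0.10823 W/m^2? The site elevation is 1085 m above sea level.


k = q * 1000 / grad
k = 0.10823 * 1000 / 28.544
k = 3.7917 W/(m*K)


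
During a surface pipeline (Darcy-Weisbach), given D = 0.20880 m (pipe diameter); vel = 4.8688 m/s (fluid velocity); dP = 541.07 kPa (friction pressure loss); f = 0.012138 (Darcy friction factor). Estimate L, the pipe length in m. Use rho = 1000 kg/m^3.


L = dP*1000*D / (f*rho*vel^2/2)
L = 541.07*1000*0.20880 / (0.012138*1000*4.8688^2/2)
L = 785.28 m


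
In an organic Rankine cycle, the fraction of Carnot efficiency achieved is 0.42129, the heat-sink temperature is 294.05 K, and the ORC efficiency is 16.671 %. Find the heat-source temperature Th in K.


Th = Tc / (1 - (eta_orc/100)/f)
Th = 294.05 / (1 - (16.671/100)/0.42129)
Th = 486.61 K


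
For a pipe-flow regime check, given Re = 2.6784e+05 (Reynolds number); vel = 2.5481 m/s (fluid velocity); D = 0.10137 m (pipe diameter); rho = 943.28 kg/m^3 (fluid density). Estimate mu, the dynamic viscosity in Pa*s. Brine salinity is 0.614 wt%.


mu = rho * vel * D / Re
mu = 943.28 * 2.5481 * 0.10137 / 2.6784e+05
mu = 0.00090969 Pa*s


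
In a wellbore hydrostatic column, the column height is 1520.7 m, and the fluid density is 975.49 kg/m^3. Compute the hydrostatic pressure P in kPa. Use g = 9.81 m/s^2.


P = rho * g * h / 1e6
P = 975.49 * 9.81 * 1520.7 / 1e6
P = 14.55243 MPa
Convert: 14.55243 MPa * 1000.0 = 14552 kPa
P = 14552 kPa


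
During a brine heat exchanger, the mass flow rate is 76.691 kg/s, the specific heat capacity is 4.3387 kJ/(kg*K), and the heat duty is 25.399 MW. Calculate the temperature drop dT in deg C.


dT = Q * 1000 / (mdot * cp)
dT = 25.399 * 1000 / (76.691 * 4.3387)
dT = 76.33305 K
Convert (temperature difference, 1 K = 1 deg C): 76.33305 K = 76.33305 deg C
dT = 76.333 deg C


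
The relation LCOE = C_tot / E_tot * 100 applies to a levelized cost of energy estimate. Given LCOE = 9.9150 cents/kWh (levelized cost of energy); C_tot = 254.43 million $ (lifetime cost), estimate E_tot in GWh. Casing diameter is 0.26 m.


E_tot = C_tot / LCOE * 100
E_tot = 254.43 / 9.9150 * 100
E_tot = 2566.1 GWh


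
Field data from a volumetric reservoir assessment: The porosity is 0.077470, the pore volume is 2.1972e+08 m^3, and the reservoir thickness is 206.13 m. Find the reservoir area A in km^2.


A = Vp / (1e6 * hr * phi)
A = 2.1972e+08 / (1e6 * 206.13 * 0.077470)
A = 13.759 km^2


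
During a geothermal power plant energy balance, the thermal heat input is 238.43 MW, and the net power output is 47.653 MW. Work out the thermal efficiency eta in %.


eta = W_net / Q_in * 100
eta = 47.653 / 238.43 * 100
eta = 19.986 %


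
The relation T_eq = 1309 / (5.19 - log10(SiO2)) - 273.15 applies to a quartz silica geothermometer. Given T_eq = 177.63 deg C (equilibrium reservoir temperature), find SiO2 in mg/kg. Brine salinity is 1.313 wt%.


SiO2 = 10^(5.19 - 1309/(T_eq + 273.15))
SiO2 = 10^(5.19 - 1309/(177.63 + 273.15))
SiO2 = 193.26 mg/kg


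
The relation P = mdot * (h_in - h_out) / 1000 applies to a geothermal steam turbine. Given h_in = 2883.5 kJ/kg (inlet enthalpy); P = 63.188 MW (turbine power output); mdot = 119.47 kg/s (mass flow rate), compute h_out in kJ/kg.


h_out = h_in - P * 1000 / mdot
h_out = 2883.5 - 63.188 * 1000 / 119.47
h_out = 2354.6 kJ/kg


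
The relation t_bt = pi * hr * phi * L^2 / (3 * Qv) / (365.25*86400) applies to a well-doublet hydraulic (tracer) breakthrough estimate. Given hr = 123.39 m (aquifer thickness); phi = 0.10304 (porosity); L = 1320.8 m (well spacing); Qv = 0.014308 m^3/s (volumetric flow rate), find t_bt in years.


t_bt = pi * hr * phi * L^2 / (3 * Qv) / (365.25*86400)
t_bt = pi * 123.39 * 0.10304 * 1320.8^2 / (3 * 0.014308) / (365.25*86400)
t_bt = 51.441 years


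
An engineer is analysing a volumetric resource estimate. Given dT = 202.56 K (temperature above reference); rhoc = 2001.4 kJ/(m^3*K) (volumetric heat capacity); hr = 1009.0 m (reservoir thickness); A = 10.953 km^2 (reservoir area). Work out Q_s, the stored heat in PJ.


Step 1: Vr = A*1e6*hr = 10.953*1e6*1009.0 = 1.105158e+10 m^3
Step 2: Q_s = Vr*rhoc*dT/1e12 = 1.105158e+10*2001.4*202.56/1e12 = 4480.4 PJ
Q_s = 4480.4 PJ


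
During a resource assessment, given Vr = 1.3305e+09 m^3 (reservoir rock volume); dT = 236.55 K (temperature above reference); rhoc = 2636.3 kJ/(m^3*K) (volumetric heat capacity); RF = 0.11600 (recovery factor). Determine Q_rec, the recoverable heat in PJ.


Step 1: Q_s = Vr*rhoc*dT/1e12 = 1.3305e+09*2636.3*236.55/1e12 = 829.7221 PJ
Step 2: Q_rec = Q_s * RF = 829.7221 * 0.116 = 96.248 PJ
Q_rec = 96.248 PJ


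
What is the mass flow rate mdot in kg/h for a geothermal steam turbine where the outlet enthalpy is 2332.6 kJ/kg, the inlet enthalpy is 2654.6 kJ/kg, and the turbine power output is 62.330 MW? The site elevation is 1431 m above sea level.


mdot = P * 1000 / (h_in - h_out)
mdot = 62.330 * 1000 / (2654.6 - 2332.6)
mdot = 193.5714 kg/s
Convert: 193.5714 kg/s * 3600.0 = 6.9686e+05 kg/h
mdot = 6.9686e+05 kg/h


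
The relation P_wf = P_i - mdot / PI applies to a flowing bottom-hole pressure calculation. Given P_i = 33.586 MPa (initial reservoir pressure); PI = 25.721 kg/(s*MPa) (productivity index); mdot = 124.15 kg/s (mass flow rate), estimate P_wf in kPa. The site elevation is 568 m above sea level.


P_wf = P_i - mdot / PI
P_wf = 33.586 - 124.15 / 25.721
P_wf = 28.75920 MPa
Convert: 28.75920 MPa * 1000.0 = 28759 kPa
P_wf = 28759 kPa


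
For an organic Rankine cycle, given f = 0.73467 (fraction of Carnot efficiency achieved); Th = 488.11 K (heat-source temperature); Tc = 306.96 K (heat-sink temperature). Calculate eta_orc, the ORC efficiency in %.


eta_orc = (1 - Tc/Th) * f * 100
eta_orc = (1 - 306.96/488.11) * 0.73467 * 100
eta_orc = 27.265 %


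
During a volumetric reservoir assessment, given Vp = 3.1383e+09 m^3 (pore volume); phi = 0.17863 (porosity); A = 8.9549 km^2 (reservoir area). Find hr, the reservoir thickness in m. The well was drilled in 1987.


hr = Vp / (A * 1e6 * phi)
hr = 3.1383e+09 / (8.9549 * 1e6 * 0.17863)
hr = 1961.9 m


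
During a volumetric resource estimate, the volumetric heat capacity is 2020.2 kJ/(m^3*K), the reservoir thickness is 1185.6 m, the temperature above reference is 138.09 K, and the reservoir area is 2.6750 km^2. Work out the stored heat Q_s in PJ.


Step 1: Vr = A*1e6*hr = 2.675*1e6*1185.6 = 3.171480e+09 m^3
Step 2: Q_s = Vr*rhoc*dT/1e12 = 3.171480e+09*2020.2*138.09/1e12 = 884.75 PJ
Q_s = 884.75 PJ


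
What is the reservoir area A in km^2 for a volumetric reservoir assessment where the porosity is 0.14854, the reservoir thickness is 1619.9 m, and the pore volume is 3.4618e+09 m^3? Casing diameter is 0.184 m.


A = Vp / (1e6 * hr * phi)
A = 3.4618e+09 / (1e6 * 1619.9 * 0.14854)
A = 14.387 km^2


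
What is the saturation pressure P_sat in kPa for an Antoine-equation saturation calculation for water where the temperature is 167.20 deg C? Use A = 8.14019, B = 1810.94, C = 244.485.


P_sat = 10^(A - B/(C + T)) / 760 * 0.101325
P_sat = 10^(8.14019 - 1810.94/(244.485 + 167.20)) / 760 * 0.101325
P_sat = 0.7349273 MPa
Convert: 0.7349273 MPa * 1000.0 = 734.93 kPa
P_sat = 734.93 kPa


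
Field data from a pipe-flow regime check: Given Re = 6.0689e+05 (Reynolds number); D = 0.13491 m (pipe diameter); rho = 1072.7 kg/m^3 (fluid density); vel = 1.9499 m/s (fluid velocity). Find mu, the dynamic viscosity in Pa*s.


mu = rho * vel * D / Re
mu = 1072.7 * 1.9499 * 0.13491 / 6.0689e+05
mu = 0.00046497 Pa*s


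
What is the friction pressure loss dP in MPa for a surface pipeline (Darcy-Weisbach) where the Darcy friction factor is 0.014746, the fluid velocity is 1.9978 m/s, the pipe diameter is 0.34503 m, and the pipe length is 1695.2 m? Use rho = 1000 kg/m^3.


dP = f * (L/D) * (rho*vel^2/2) / 1000
dP = 0.014746 * (1695.2/0.34503) * (1000*1.9978^2/2) / 1000
dP = 144.5814 kPa
Convert: 144.5814 kPa * 0.001 = 0.14458 MPa
dP = 0.14458 MPa


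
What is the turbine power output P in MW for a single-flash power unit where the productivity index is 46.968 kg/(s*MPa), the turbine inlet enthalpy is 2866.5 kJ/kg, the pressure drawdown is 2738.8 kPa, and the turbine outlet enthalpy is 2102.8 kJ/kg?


Step 1: mdot = PI * dP / 1000 = 46.968 * 2738.8 / 1000 = 128.6360 kg/s
Step 2: P = mdot*(h_in - h_out)/1000 = 128.6360*(2866.5 - 2102.8)/1000 = 98.239 MW
P = 98.239 MW


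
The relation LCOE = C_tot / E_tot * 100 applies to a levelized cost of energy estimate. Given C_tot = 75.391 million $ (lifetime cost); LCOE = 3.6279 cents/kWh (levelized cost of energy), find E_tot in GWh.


E_tot = C_tot / LCOE * 100
E_tot = 75.391 / 3.6279 * 100
E_tot = 2078.1 GWh


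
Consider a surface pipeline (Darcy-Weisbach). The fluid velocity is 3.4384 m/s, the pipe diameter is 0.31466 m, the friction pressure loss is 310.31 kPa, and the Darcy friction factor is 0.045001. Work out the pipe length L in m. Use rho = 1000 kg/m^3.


L = dP*1000*D / (f*rho*vel^2/2)
L = 310.31*1000*0.31466 / (0.045001*1000*3.4384^2/2)
L = 367.06 m


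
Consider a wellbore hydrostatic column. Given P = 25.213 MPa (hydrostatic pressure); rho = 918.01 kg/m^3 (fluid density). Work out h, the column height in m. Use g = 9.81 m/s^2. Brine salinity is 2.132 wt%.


h = P * 1e6 / (g * rho)
h = 25.213 * 1e6 / (9.81 * 918.01)
h = 2799.7 m


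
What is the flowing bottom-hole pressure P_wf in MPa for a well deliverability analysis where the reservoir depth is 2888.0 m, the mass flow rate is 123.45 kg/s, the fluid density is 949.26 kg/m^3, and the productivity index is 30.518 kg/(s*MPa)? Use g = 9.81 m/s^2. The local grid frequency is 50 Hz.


Step 1: P_i = rho*g*h/1e6 = 949.26*9.81*2888.0/1e6 = 26.89375 MPa
Step 2: P_wf = P_i - mdot/PI = 26.89375 - 123.45/30.518 = 22.849 MPa
P_wf = 22.849 MPa


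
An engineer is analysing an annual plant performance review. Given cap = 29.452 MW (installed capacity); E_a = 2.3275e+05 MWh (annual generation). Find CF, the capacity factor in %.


CF = E_a / (cap * 8760) * 100
CF = 2.3275e+05 / (29.452 * 8760) * 100
CF = 90.213 %


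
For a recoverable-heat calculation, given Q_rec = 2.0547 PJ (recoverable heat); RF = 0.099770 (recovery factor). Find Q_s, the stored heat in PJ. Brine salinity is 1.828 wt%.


Q_s = Q_rec / RF
Q_s = 2.0547 / 0.099770
Q_s = 20.594 PJ


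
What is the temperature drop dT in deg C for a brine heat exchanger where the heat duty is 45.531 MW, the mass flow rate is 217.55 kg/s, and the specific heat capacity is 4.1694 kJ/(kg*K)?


dT = Q * 1000 / (mdot * cp)
dT = 45.531 * 1000 / (217.55 * 4.1694)
dT = 50.19663 K
Convert (temperature difference, 1 K = 1 deg C): 50.19663 K = 50.19663 deg C
dT = 50.197 deg C


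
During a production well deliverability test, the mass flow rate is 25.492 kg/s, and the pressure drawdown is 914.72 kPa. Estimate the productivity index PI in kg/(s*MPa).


PI = mdot * 1000 / dP
PI = 25.492 * 1000 / 914.72
PI = 27.869 kg/(s*MPa)


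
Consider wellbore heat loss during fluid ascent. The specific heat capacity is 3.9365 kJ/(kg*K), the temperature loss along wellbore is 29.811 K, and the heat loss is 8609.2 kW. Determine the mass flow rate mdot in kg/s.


mdot = Q_loss / (cp * dT)
mdot = 8609.2 / (3.9365 * 29.811)
mdot = 73.363 kg/s


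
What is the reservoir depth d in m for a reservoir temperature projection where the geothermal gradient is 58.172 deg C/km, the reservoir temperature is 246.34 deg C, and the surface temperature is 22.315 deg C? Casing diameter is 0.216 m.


d = (T_res - T_surf) / grad * 1000
d = (246.34 - 22.315) / 58.172 * 1000
d = 3851.1 m


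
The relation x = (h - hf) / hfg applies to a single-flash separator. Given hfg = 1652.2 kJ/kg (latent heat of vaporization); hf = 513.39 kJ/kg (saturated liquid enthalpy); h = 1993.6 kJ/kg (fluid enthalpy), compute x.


x = (h - hf) / hfg
x = (1993.6 - 513.39) / 1652.2
x = 0.89590


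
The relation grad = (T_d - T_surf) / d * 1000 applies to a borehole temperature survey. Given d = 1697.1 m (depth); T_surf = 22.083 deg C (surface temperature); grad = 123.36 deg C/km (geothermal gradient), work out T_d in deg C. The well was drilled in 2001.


T_d = T_surf + grad * d / 1000
T_d = 22.083 + 123.36 * 1697.1 / 1000
T_d = 231.44 deg C


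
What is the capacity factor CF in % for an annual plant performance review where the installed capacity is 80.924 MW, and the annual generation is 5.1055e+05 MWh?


CF = E_a / (cap * 8760) * 100
CF = 5.1055e+05 / (80.924 * 8760) * 100
CF = 72.021 %


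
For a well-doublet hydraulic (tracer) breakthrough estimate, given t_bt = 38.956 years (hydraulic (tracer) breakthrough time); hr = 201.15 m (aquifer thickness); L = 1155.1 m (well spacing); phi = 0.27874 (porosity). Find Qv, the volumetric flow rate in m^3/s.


Qv = pi*hr*phi*L^2 / (3*t_bt*365.25*86400)
Qv = pi*201.15*0.27874*1155.1^2 / (3*38.956*365.25*86400)
Qv = 0.063725 m^3/s


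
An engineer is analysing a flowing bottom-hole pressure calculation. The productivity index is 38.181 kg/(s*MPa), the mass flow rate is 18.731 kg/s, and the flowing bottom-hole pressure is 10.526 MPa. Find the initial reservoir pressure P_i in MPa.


P_i = P_wf + mdot / PI
P_i = 10.526 + 18.731 / 38.181
P_i = 11.017 MPa


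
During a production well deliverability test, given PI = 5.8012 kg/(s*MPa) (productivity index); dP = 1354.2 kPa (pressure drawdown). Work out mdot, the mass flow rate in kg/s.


mdot = PI * dP / 1000
mdot = 5.8012 * 1354.2 / 1000
mdot = 7.8560 kg/s


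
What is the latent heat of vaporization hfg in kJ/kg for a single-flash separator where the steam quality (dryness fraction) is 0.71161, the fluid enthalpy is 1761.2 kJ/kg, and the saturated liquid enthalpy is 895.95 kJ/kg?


hfg = (h - hf) / x
hfg = (1761.2 - 895.95) / 0.71161
hfg = 1215.9 kJ/kg


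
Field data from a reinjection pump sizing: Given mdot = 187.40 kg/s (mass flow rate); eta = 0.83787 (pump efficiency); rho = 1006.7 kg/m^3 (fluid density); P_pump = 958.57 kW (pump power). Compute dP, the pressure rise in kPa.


dP = P_pump * rho * eta / mdot
dP = 958.57 * 1006.7 * 0.83787 / 187.40
dP = 4314.5 kPa


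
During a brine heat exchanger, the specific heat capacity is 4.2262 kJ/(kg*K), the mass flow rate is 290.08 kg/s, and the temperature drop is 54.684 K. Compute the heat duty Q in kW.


Q = mdot * cp * dT / 1000
Q = 290.08 * 4.2262 * 54.684 / 1000
Q = 67.03909 MW
Convert: 67.03909 MW * 1000.0 = 67039 kW
Q = 67039 kW


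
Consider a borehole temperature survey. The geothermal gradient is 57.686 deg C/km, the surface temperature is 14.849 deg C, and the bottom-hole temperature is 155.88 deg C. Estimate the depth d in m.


d = (T_d - T_surf) / grad * 1000
d = (155.88 - 14.849) / 57.686 * 1000
d = 2444.8 m


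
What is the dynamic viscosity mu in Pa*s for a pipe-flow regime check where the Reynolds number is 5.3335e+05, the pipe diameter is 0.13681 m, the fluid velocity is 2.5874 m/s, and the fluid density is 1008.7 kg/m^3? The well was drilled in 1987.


mu = rho * vel * D / Re
mu = 1008.7 * 2.5874 * 0.13681 / 5.3335e+05
mu = 0.00066947 Pa*s


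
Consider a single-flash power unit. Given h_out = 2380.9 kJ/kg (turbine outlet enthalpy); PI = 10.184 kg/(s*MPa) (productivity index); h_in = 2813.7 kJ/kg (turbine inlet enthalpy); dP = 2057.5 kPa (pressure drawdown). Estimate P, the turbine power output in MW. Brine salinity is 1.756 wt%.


Step 1: mdot = PI * dP / 1000 = 10.184 * 2057.5 / 1000 = 20.95358 kg/s
Step 2: P = mdot*(h_in - h_out)/1000 = 20.95358*(2813.7 - 2380.9)/1000 = 9.0687 MW
P = 9.0687 MW


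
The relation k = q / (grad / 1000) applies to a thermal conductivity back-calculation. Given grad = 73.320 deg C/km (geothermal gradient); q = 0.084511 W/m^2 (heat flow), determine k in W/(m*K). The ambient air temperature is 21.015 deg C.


k = q / (grad / 1000)
k = 0.084511 / (73.320 / 1000)
k = 1.1526 W/(m*K)


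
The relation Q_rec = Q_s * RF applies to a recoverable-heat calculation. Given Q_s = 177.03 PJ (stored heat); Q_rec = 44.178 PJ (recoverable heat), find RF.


RF = Q_rec / Q_s
RF = 44.178 / 177.03
RF = 0.24955


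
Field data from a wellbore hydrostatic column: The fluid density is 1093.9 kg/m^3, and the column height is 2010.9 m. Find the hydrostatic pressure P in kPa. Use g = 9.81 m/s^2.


P = rho * g * h / 1e6
P = 1093.9 * 9.81 * 2010.9 / 1e6
P = 21.57929 MPa
Convert: 21.57929 MPa * 1000.0 = 21579 kPa
P = 21579 kPa


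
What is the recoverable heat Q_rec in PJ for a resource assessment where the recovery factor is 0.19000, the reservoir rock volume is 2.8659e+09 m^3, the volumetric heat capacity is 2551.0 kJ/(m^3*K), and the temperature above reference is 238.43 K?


Step 1: Q_s = Vr*rhoc*dT/1e12 = 2.8659e+09*2551.0*238.43/1e12 = 1743.140 PJ
Step 2: Q_rec = Q_s * RF = 1743.140 * 0.19 = 331.20 PJ
Q_rec = 331.20 PJ


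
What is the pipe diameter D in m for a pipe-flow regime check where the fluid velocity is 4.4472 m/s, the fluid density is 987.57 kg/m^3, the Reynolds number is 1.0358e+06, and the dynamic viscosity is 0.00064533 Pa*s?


D = Re * mu / (rho * vel)
D = 1.0358e+06 * 0.00064533 / (987.57 * 4.4472)
D = 0.15220 m


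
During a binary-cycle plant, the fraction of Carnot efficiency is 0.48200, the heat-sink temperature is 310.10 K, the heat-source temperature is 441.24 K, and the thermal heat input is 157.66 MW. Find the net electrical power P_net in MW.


Step 1: eta = (1 - Tc/Th)*f = (1 - 310.1/441.24)*0.482 = 0.1432542
Step 2: P_net = eta * Q_in = 0.1432542 * 157.66 = 22.585 MW
P_net = 22.585 MW


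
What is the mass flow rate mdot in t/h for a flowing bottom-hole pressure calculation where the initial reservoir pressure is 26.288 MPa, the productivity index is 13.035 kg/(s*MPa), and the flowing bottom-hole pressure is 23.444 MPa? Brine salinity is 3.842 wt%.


mdot = (P_i - P_wf) * PI
mdot = (26.288 - 23.444) * 13.035
mdot = 37.07154 kg/s
Convert: 37.07154 kg/s * 3.6 = 133.46 t/h
mdot = 133.46 t/h


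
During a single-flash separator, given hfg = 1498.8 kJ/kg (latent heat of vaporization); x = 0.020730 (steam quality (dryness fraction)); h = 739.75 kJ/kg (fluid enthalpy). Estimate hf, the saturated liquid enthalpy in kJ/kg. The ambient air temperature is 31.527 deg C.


hf = h - x * hfg
hf = 739.75 - 0.020730 * 1498.8
hf = 708.68 kJ/kg


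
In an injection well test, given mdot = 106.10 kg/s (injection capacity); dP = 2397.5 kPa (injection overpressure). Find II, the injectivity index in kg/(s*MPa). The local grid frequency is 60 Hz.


II = mdot * 1000 / dP
II = 106.10 * 1000 / 2397.5
II = 44.254 kg/(s*MPa)


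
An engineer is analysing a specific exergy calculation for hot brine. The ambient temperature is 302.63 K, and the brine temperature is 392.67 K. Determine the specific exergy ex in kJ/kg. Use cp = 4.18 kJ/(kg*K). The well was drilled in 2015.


ex = cp * ((T_b - T_0) - T_0 * ln(T_b/T_0))
ex = 4.18 * ((392.67 - 302.63) - 302.63 * ln(392.67/302.63))
ex = 46.889 kJ/kg


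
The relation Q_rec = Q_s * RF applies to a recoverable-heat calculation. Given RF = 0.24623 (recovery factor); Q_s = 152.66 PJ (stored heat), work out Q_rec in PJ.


Q_rec = Q_s * RF
Q_rec = 152.66 * 0.24623
Q_rec = 37.589 PJ


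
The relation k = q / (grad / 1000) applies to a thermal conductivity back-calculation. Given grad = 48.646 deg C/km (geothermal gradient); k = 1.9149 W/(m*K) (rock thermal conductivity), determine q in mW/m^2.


q = k * grad / 1000
q = 1.9149 * 48.646 / 1000
q = 0.09315223 W/m^2
Convert: 0.09315223 W/m^2 * 1000.0 = 93.152 mW/m^2
q = 93.152 mW/m^2


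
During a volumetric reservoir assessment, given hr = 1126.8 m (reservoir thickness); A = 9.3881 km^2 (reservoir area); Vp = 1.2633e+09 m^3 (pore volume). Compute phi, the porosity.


phi = Vp / (A * 1e6 * hr)
phi = 1.2633e+09 / (9.3881 * 1e6 * 1126.8)
phi = 0.11942


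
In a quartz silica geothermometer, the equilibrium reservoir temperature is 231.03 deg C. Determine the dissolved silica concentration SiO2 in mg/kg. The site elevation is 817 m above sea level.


SiO2 = 10^(5.19 - 1309/(T_eq + 273.15))
SiO2 = 10^(5.19 - 1309/(231.03 + 273.15))
SiO2 = 392.38 mg/kg


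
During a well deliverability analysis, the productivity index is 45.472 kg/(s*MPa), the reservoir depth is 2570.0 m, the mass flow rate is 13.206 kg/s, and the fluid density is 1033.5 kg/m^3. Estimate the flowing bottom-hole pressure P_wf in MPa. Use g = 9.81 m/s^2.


Step 1: P_i = rho*g*h/1e6 = 1033.5*9.81*2570.0/1e6 = 26.05629 MPa
Step 2: P_wf = P_i - mdot/PI = 26.05629 - 13.206/45.472 = 25.766 MPa
P_wf = 25.766 MPa


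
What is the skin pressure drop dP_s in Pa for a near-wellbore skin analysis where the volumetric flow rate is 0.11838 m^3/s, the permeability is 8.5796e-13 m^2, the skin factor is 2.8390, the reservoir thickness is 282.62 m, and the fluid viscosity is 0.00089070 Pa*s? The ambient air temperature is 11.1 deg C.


dP_s = S * q * mu / (2*pi*k*hr) / 1000
dP_s = 2.8390 * 0.11838 * 0.00089070 / (2*pi*8.5796e-13*282.62) / 1000
dP_s = 196.4832 kPa
Convert: 196.4832 kPa * 1000.0 = 1.9648e+05 Pa
dP_s = 1.9648e+05 Pa


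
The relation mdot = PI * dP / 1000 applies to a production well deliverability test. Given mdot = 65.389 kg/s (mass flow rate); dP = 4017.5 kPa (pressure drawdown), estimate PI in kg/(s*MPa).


PI = mdot * 1000 / dP
PI = 65.389 * 1000 / 4017.5
PI = 16.276 kg/(s*MPa)


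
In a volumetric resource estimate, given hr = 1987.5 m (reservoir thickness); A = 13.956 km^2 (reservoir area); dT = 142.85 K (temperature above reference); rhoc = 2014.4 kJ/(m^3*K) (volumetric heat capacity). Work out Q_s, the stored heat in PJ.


Step 1: Vr = A*1e6*hr = 13.956*1e6*1987.5 = 2.773755e+10 m^3
Step 2: Q_s = Vr*rhoc*dT/1e12 = 2.773755e+10*2014.4*142.85/1e12 = 7981.7 PJ
Q_s = 7981.7 PJ


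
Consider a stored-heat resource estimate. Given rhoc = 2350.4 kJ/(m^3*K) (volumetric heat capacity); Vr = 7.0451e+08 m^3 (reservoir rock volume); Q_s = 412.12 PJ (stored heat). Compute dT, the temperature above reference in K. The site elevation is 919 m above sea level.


dT = Q_s * 1e12 / (Vr * rhoc)
dT = 412.12 * 1e12 / (7.0451e+08 * 2350.4)
dT = 248.88 K


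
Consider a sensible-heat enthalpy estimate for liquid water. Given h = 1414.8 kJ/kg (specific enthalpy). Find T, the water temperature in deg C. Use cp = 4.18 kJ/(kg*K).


T = h / cp
T = 1414.8 / 4.18
T = 338.47 deg C


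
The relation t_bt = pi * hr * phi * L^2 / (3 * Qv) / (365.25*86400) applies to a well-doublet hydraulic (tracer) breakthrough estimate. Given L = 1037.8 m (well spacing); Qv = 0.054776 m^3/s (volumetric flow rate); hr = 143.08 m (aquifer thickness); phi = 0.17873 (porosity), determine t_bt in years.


t_bt = pi * hr * phi * L^2 / (3 * Qv) / (365.25*86400)
t_bt = pi * 143.08 * 0.17873 * 1037.8^2 / (3 * 0.054776) / (365.25*86400)
t_bt = 16.685 years


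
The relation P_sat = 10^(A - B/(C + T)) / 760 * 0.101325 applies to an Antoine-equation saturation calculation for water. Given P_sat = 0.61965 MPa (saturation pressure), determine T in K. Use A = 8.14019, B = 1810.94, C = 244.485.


T = B / (A - log10(P_sat * 760 / 0.101325)) - C
T = 1810.94 / (8.14019 - log10(0.61965 * 760 / 0.101325)) - 244.485
T = 160.3801 deg C
Convert to K: 160.3801 + 273.15 = 433.53 K
T = 433.53 K


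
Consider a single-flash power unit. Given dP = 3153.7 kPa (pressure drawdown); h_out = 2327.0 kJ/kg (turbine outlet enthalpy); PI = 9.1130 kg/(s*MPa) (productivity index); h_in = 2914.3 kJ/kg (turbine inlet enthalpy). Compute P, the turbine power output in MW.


Step 1: mdot = PI * dP / 1000 = 9.113 * 3153.7 / 1000 = 28.73967 kg/s
Step 2: P = mdot*(h_in - h_out)/1000 = 28.73967*(2914.3 - 2327.0)/1000 = 16.879 MW
P = 16.879 MW


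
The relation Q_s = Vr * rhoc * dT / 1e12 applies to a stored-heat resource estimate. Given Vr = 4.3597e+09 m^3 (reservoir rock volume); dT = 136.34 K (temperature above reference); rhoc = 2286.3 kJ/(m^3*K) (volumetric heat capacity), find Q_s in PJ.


Q_s = Vr * rhoc * dT / 1e12
Q_s = 4.3597e+09 * 2286.3 * 136.34 / 1e12
Q_s = 1359.0 PJ


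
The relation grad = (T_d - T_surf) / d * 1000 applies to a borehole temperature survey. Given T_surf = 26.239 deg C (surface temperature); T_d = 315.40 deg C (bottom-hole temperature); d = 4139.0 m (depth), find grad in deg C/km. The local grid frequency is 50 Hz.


grad = (T_d - T_surf) / d * 1000
grad = (315.40 - 26.239) / 4139.0 * 1000
grad = 69.863 deg C/km


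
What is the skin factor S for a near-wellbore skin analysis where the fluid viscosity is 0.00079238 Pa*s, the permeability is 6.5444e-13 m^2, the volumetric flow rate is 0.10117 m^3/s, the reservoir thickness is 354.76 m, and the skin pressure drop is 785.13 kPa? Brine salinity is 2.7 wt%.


S = dP_s * 1000 * 2*pi*k*hr / (q*mu)
S = 785.13 * 1000 * 2*pi*6.5444e-13*354.76 / (0.10117*0.00079238)
S = 14.287


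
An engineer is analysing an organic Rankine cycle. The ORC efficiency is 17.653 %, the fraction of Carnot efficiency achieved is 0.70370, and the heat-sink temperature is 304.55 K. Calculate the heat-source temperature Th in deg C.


Th = Tc / (1 - (eta_orc/100)/f)
Th = 304.55 / (1 - (17.653/100)/0.70370)
Th = 406.5327 K
Convert to deg C: 406.5327 - 273.15 = 133.38 deg C
Th = 133.38 deg C


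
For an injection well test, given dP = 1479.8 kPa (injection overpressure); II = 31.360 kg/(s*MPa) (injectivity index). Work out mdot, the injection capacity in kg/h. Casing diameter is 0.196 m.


mdot = II * dP / 1000
mdot = 31.360 * 1479.8 / 1000
mdot = 46.40653 kg/s
Convert: 46.40653 kg/s * 3600.0 = 1.6706e+05 kg/h
mdot = 1.6706e+05 kg/h


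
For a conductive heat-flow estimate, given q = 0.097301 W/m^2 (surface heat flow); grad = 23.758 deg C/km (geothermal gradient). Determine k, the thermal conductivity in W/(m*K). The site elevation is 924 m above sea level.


k = q * 1000 / grad
k = 0.097301 * 1000 / 23.758
k = 4.0955 W/(m*K)


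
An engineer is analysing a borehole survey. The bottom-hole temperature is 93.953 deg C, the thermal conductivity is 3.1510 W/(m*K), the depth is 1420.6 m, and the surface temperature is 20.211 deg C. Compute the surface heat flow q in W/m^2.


Step 1: grad = (T_d - T_surf)/d * 1000 = (93.953 - 20.211)/1420.6 * 1000 = 51.90905 deg C/km
Step 2: q = k * grad / 1000 = 3.151 * 51.90905 / 1000 = 0.16357 W/m^2
q = 0.16357 W/m^2


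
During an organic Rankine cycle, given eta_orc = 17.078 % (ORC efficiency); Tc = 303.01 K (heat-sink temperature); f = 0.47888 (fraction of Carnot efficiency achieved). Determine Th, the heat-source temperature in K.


Th = Tc / (1 - (eta_orc/100)/f)
Th = 303.01 / (1 - (17.078/100)/0.47888)
Th = 470.97 K


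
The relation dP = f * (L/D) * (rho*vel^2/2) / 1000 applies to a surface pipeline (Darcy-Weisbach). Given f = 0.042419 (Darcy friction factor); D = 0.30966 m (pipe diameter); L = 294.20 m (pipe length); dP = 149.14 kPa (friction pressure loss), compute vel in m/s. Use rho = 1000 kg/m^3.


vel = sqrt(dP*1000*2*D / (f*L*rho))
vel = sqrt(149.14*1000*2*0.30966 / (0.042419*294.20*1000))
vel = 2.7205 m/s


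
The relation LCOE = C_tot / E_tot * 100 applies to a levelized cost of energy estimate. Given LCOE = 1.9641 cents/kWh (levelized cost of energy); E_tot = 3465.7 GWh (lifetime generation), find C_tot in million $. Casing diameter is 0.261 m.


C_tot = LCOE / 100 * E_tot
C_tot = 1.9641 / 100 * 3465.7
C_tot = 68.070 million $
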